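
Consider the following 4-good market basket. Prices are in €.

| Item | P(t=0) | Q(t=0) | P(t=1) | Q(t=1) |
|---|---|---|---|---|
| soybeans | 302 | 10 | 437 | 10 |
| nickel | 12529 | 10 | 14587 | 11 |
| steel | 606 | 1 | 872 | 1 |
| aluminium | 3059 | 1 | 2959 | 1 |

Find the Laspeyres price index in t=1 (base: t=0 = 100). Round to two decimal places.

Laspeyres price index uses base-period quantities as weights.
ΣP(t=1)·Q(t=0) = 437×10 + 14587×10 + 872×1 + 2959×1 = 4370 + 145870 + 872 + 2959 = 154071
ΣP(t=0)·Q(t=0) = 302×10 + 12529×10 + 606×1 + 3059×1 = 3020 + 125290 + 606 + 3059 = 131975
Index = 154071 / 131975 × 100 = 116.7426

116.74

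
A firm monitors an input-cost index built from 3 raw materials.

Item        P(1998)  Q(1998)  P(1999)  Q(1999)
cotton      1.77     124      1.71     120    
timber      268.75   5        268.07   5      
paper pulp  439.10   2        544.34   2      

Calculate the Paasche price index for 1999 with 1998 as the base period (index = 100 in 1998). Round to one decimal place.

Paasche price index uses current-period quantities as weights.
ΣP(1999)·Q(1999) = 1.71×120 + 268.07×5 + 544.34×2 = 205.2 + 1340.35 + 1088.68 = 2634.23
ΣP(1998)·Q(1999) = 1.77×120 + 268.75×5 + 439.10×2 = 212.4 + 1343.75 + 878.2 = 2434.35
Index = 2634.23 / 2434.35 × 100 = 108.2108

108.2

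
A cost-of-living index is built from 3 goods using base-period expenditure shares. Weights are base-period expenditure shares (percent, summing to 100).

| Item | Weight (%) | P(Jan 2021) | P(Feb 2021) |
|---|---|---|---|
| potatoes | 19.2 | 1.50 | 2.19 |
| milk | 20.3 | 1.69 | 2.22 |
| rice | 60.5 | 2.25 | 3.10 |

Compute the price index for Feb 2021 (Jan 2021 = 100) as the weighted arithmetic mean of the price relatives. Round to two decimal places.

potatoes: 19.2 × (2.19/1.50) = 19.2 × 1.460000 = 28.0320
milk: 20.3 × (2.22/1.69) = 20.3 × 1.313609 = 26.6663
rice: 60.5 × (3.10/2.25) = 60.5 × 1.377778 = 83.3556
Index = Σ wᵢ·(p₁ᵢ/p₀ᵢ) = 28.0320 + 26.6663 + 83.3556 = 138.0538

138.05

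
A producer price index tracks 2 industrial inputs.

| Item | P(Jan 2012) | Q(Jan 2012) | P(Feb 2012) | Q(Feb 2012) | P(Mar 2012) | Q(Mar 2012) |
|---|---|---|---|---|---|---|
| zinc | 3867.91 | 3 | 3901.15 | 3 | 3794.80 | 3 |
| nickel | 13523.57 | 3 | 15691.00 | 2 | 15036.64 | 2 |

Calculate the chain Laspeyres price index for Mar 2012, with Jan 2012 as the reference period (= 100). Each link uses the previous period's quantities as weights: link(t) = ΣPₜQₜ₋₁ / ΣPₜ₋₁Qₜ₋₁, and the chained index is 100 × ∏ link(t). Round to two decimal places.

108.40

Link Jan 2012→Feb 2012:
ΣP(Feb 2012)Q(Jan 2012) = 3901.15×3 + 15691.00×3 = 11703.45 + 47073 = 58776.45
ΣP(Jan 2012)Q(Jan 2012) = 3867.91×3 + 13523.57×3 = 11603.73 + 40570.71 = 52174.44
link = 58776.45/52174.44 = 1.126537
Link Feb 2012→Mar 2012:
ΣP(Mar 2012)Q(Feb 2012) = 3794.80×3 + 15036.64×2 = 11384.4 + 30073.28 = 41457.68
ΣP(Feb 2012)Q(Feb 2012) = 3901.15×3 + 15691.00×2 = 11703.45 + 31382 = 43085.45
link = 41457.68/43085.45 = 0.962220
Chained index = 100 × 1.126537 × 0.962220 = 108.3977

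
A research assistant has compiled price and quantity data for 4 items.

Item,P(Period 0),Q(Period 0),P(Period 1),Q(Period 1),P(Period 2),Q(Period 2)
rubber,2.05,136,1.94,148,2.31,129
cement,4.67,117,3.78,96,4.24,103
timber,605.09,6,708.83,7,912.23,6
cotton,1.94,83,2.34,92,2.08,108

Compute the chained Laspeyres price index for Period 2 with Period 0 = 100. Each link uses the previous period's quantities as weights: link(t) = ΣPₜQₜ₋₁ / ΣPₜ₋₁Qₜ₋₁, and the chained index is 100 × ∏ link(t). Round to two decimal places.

140.33

Link Period 0→Period 1:
ΣP(Period 1)Q(Period 0) = 1.94×136 + 3.78×117 + 708.83×6 + 2.34×83 = 263.84 + 442.26 + 4252.98 + 194.22 = 5153.3
ΣP(Period 0)Q(Period 0) = 2.05×136 + 4.67×117 + 605.09×6 + 1.94×83 = 278.8 + 546.39 + 3630.54 + 161.02 = 4616.75
link = 5153.3/4616.75 = 1.116218
Link Period 1→Period 2:
ΣP(Period 2)Q(Period 1) = 2.31×148 + 4.24×96 + 912.23×7 + 2.08×92 = 341.88 + 407.04 + 6385.61 + 191.36 = 7325.89
ΣP(Period 1)Q(Period 1) = 1.94×148 + 3.78×96 + 708.83×7 + 2.34×92 = 287.12 + 362.88 + 4961.81 + 215.28 = 5827.09
link = 7325.89/5827.09 = 1.257212
Chained index = 100 × 1.116218 × 1.257212 = 140.3323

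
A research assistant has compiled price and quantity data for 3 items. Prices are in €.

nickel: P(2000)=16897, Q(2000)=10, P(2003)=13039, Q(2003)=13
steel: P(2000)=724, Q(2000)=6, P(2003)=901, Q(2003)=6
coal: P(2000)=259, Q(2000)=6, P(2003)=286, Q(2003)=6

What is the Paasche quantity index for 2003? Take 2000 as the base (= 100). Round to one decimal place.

128.4

Paasche quantity index uses current-period prices as weights.
ΣP(2003)·Q(2003) = 13039×13 + 901×6 + 286×6 = 169507 + 5406 + 1716 = 176629
ΣP(2003)·Q(2000) = 13039×10 + 901×6 + 286×6 = 130390 + 5406 + 1716 = 137512
Index = 176629 / 137512 × 100 = 128.4462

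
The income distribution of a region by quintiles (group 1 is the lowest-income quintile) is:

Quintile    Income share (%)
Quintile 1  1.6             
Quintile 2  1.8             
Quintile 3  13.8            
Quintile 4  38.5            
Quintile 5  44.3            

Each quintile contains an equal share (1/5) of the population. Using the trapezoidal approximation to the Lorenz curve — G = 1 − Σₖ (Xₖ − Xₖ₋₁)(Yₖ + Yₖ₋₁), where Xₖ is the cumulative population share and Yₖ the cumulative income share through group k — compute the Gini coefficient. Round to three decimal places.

Cumulative income shares Yₖ: 0.0160, 0.0340, 0.1720, 0.5570, 1.0000
Σ (Xₖ−Xₖ₋₁)(Yₖ+Yₖ₋₁) = (1/5)(0.0160+0.0000) + (1/5)(0.0340+0.0160) + (1/5)(0.1720+0.0340) + (1/5)(0.5570+0.1720) + (1/5)(1.0000+0.5570)
  = 0.0032 + 0.0100 + 0.0412 + 0.1458 + 0.3114 = 0.5116
G = 1 − 0.5116 = 0.4884

0.488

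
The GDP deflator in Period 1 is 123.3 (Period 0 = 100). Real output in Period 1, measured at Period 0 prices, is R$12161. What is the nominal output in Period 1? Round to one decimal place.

Nominal = Real × (Index/100) = 12161 × (123.3/100)
        = 12161 × 1.233 = 14994.5130

14994.5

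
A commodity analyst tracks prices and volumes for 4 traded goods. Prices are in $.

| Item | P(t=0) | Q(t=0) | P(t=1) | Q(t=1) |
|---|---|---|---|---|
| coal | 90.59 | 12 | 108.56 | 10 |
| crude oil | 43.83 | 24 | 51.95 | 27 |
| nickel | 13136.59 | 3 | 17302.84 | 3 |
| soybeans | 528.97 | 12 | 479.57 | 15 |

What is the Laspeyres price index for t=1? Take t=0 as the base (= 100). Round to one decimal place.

Laspeyres price index uses base-period quantities as weights.
ΣP(t=1)·Q(t=0) = 108.56×12 + 51.95×24 + 17302.84×3 + 479.57×12 = 1302.72 + 1246.8 + 51908.52 + 5754.84 = 60212.88
ΣP(t=0)·Q(t=0) = 90.59×12 + 43.83×24 + 13136.59×3 + 528.97×12 = 1087.08 + 1051.92 + 39409.77 + 6347.64 = 47896.41
Index = 60212.88 / 47896.41 × 100 = 125.7148

125.7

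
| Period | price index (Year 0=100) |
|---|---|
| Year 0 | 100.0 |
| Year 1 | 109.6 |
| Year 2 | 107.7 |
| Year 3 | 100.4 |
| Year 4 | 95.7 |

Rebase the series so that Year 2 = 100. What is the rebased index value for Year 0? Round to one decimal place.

92.9

Rebased(Year 0) = 100.0 / 107.7 × 100 = 92.8505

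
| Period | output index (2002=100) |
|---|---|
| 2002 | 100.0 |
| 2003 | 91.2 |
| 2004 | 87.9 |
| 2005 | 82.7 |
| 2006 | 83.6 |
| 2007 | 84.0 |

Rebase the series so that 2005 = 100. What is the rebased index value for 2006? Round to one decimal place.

Rebased(2006) = 83.6 / 82.7 × 100 = 101.0883

101.1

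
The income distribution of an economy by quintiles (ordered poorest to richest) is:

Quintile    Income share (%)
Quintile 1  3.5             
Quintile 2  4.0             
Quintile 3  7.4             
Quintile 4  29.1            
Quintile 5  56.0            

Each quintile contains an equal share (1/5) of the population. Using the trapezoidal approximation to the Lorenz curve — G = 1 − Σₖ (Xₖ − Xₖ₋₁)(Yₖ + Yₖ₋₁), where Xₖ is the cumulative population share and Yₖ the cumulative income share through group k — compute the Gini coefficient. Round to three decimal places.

Cumulative income shares Yₖ: 0.0350, 0.0750, 0.1490, 0.4400, 1.0000
Σ (Xₖ−Xₖ₋₁)(Yₖ+Yₖ₋₁) = (1/5)(0.0350+0.0000) + (1/5)(0.0750+0.0350) + (1/5)(0.1490+0.0750) + (1/5)(0.4400+0.1490) + (1/5)(1.0000+0.4400)
  = 0.0070 + 0.0220 + 0.0448 + 0.1178 + 0.2880 = 0.4796
G = 1 − 0.4796 = 0.5204

0.520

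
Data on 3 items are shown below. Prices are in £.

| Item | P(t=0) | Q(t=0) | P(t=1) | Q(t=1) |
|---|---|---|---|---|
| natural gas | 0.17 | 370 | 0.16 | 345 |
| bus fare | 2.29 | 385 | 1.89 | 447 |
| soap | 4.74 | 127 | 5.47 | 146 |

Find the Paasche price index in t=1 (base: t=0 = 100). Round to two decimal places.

Paasche price index uses current-period quantities as weights.
ΣP(t=1)·Q(t=1) = 0.16×345 + 1.89×447 + 5.47×146 = 55.2 + 844.83 + 798.62 = 1698.65
ΣP(t=0)·Q(t=1) = 0.17×345 + 2.29×447 + 4.74×146 = 58.65 + 1023.63 + 692.04 = 1774.32
Index = 1698.65 / 1774.32 × 100 = 95.7353

95.74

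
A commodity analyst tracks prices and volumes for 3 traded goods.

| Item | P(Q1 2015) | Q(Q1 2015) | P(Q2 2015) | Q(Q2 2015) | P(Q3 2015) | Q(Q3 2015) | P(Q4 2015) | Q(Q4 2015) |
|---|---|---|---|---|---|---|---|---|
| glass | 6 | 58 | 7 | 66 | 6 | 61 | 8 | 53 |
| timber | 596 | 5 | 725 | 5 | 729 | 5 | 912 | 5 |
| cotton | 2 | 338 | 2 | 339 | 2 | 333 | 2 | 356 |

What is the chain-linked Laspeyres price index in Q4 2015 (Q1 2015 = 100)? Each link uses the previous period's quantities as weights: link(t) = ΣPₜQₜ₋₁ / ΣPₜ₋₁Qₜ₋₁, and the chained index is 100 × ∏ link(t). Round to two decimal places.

Link Q1 2015→Q2 2015:
ΣP(Q2 2015)Q(Q1 2015) = 7×58 + 725×5 + 2×338 = 406 + 3625 + 676 = 4707
ΣP(Q1 2015)Q(Q1 2015) = 6×58 + 596×5 + 2×338 = 348 + 2980 + 676 = 4004
link = 4707/4004 = 1.175574
Link Q2 2015→Q3 2015:
ΣP(Q3 2015)Q(Q2 2015) = 6×66 + 729×5 + 2×339 = 396 + 3645 + 678 = 4719
ΣP(Q2 2015)Q(Q2 2015) = 7×66 + 725×5 + 2×339 = 462 + 3625 + 678 = 4765
link = 4719/4765 = 0.990346
Link Q3 2015→Q4 2015:
ΣP(Q4 2015)Q(Q3 2015) = 8×61 + 912×5 + 2×333 = 488 + 4560 + 666 = 5714
ΣP(Q3 2015)Q(Q3 2015) = 6×61 + 729×5 + 2×333 = 366 + 3645 + 666 = 4677
link = 5714/4677 = 1.221723
Chained index = 100 × 1.175574 × 0.990346 × 1.221723 = 142.2362

142.24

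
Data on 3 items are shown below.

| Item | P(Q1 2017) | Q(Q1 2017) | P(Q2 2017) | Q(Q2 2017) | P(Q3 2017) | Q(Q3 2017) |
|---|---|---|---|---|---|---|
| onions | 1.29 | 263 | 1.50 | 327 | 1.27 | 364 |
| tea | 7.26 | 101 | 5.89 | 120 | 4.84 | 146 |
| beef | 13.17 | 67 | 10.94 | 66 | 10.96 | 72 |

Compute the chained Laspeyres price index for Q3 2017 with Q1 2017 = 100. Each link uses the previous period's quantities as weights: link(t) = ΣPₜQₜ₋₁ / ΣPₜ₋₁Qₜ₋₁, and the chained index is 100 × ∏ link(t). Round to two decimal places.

78.93

Link Q1 2017→Q2 2017:
ΣP(Q2 2017)Q(Q1 2017) = 1.50×263 + 5.89×101 + 10.94×67 = 394.5 + 594.89 + 732.98 = 1722.37
ΣP(Q1 2017)Q(Q1 2017) = 1.29×263 + 7.26×101 + 13.17×67 = 339.27 + 733.26 + 882.39 = 1954.92
link = 1722.37/1954.92 = 0.881044
Link Q2 2017→Q3 2017:
ΣP(Q3 2017)Q(Q2 2017) = 1.27×327 + 4.84×120 + 10.96×66 = 415.29 + 580.8 + 723.36 = 1719.45
ΣP(Q2 2017)Q(Q2 2017) = 1.50×327 + 5.89×120 + 10.94×66 = 490.5 + 706.8 + 722.04 = 1919.34
link = 1719.45/1919.34 = 0.895855
Chained index = 100 × 0.881044 × 0.895855 = 78.9287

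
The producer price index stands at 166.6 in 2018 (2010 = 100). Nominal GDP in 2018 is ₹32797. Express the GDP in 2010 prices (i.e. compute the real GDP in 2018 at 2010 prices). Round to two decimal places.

Real = Nominal ÷ (Index/100) = 32797 ÷ (166.6/100)
     = 32797 ÷ 1.666 = 19686.0744

19686.07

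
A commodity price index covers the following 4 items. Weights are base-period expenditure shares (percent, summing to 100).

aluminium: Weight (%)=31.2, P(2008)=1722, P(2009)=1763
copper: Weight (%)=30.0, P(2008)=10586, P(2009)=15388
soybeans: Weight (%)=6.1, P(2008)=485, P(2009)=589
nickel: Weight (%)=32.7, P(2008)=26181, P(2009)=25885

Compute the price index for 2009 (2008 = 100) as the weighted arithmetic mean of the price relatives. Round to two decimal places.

aluminium: 31.2 × (1763/1722) = 31.2 × 1.023810 = 31.9429
copper: 30.0 × (15388/10586) = 30.0 × 1.453618 = 43.6085
soybeans: 6.1 × (589/485) = 6.1 × 1.214433 = 7.4080
nickel: 32.7 × (25885/26181) = 32.7 × 0.988694 = 32.3303
Index = Σ wᵢ·(p₁ᵢ/p₀ᵢ) = 31.9429 + 43.6085 + 7.4080 + 32.3303 = 115.2897

115.29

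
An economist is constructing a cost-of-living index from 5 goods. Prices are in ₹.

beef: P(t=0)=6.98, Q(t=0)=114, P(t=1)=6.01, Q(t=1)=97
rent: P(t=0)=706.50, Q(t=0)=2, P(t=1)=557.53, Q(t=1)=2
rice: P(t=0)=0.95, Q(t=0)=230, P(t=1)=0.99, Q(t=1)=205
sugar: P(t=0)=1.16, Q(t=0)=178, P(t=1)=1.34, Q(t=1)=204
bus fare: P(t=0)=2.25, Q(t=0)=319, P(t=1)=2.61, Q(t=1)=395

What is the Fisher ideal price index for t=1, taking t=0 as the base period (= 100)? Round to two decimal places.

Laspeyres component (base-period weights):
ΣP(t=1)Q(t=0) = 6.01×114 + 557.53×2 + 0.99×230 + 1.34×178 + 2.61×319 = 685.14 + 1115.06 + 227.7 + 238.52 + 832.59 = 3099.01
ΣP(t=0)Q(t=0) = 6.98×114 + 706.50×2 + 0.95×230 + 1.16×178 + 2.25×319 = 795.72 + 1413 + 218.5 + 206.48 + 717.75 = 3351.45
L = 3099.01 / 3351.45 × 100 = 92.4677
Paasche component (current-period weights):
ΣP(t=1)Q(t=1) = 6.01×97 + 557.53×2 + 0.99×205 + 1.34×204 + 2.61×395 = 582.97 + 1115.06 + 202.95 + 273.36 + 1030.95 = 3205.29
ΣP(t=0)Q(t=1) = 6.98×97 + 706.50×2 + 0.95×205 + 1.16×204 + 2.25×395 = 677.06 + 1413 + 194.75 + 236.64 + 888.75 = 3410.2
P = 3205.29 / 3410.2 × 100 = 93.9913
Fisher = √(L × P) = √(92.4677 × 93.9913) = 93.2264

93.23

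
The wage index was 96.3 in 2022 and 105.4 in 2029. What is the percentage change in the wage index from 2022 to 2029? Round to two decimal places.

9.45%

Change = (105.4 − 96.3) / 96.3 × 100
       = 9.1 / 96.3 × 100 = 9.4496%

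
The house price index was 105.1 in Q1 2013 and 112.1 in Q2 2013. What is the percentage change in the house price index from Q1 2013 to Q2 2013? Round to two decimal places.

6.66%

Change = (112.1 − 105.1) / 105.1 × 100
       = 7.0 / 105.1 × 100 = 6.6603%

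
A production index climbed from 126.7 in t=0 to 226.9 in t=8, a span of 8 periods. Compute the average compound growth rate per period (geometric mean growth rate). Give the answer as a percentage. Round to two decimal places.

Growth factor = (226.9/126.7)^(1/8) = (1.790845)^(1/8) = 1.075554
Growth rate = 1.075554 − 1 = 0.075554 = 7.5554%

7.56%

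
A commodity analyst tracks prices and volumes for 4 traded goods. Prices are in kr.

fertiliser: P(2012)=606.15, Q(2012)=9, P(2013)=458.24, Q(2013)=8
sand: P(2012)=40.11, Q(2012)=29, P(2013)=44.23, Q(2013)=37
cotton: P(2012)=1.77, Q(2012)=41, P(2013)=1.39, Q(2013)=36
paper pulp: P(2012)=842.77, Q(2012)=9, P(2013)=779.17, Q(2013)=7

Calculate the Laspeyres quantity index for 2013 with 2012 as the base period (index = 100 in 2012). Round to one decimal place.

Laspeyres quantity index uses base-period prices as weights.
ΣP(2012)·Q(2013) = 606.15×8 + 40.11×37 + 1.77×36 + 842.77×7 = 4849.2 + 1484.07 + 63.72 + 5899.39 = 12296.38
ΣP(2012)·Q(2012) = 606.15×9 + 40.11×29 + 1.77×41 + 842.77×9 = 5455.35 + 1163.19 + 72.57 + 7584.93 = 14276.04
Index = 12296.38 / 14276.04 × 100 = 86.1330

86.1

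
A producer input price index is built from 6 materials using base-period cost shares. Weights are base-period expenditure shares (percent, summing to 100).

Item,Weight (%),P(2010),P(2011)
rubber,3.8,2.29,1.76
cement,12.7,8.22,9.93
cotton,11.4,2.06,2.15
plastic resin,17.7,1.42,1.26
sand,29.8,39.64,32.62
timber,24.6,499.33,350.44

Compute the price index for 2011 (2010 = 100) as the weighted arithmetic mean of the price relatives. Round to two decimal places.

rubber: 3.8 × (1.76/2.29) = 3.8 × 0.768559 = 2.9205
cement: 12.7 × (9.93/8.22) = 12.7 × 1.208029 = 15.3420
cotton: 11.4 × (2.15/2.06) = 11.4 × 1.043689 = 11.8981
plastic resin: 17.7 × (1.26/1.42) = 17.7 × 0.887324 = 15.7056
sand: 29.8 × (32.62/39.64) = 29.8 × 0.822906 = 24.5226
timber: 24.6 × (350.44/499.33) = 24.6 × 0.701820 = 17.2648
Index = Σ wᵢ·(p₁ᵢ/p₀ᵢ) = 2.9205 + 15.3420 + 11.8981 + 15.7056 + 24.5226 + 17.2648 = 87.6536

87.65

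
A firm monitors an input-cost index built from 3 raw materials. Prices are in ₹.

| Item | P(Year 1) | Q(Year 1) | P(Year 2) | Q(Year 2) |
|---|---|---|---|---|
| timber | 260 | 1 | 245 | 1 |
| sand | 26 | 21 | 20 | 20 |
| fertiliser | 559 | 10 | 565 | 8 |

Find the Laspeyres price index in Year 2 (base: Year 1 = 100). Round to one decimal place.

Laspeyres price index uses base-period quantities as weights.
ΣP(Year 2)·Q(Year 1) = 245×1 + 20×21 + 565×10 = 245 + 420 + 5650 = 6315
ΣP(Year 1)·Q(Year 1) = 260×1 + 26×21 + 559×10 = 260 + 546 + 5590 = 6396
Index = 6315 / 6396 × 100 = 98.7336

98.7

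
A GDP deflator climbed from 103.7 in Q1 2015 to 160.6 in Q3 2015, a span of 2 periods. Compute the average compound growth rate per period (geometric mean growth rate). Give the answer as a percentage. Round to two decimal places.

Growth factor = (160.6/103.7)^(1/2) = (1.548698)^(1/2) = 1.244467
Growth rate = 1.244467 − 1 = 0.244467 = 24.4467%

24.45%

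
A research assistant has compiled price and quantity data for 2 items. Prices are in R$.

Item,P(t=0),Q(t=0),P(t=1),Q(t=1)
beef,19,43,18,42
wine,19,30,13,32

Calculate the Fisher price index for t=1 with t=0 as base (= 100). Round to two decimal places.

Laspeyres component (base-period weights):
ΣP(t=1)Q(t=0) = 18×43 + 13×30 = 774 + 390 = 1164
ΣP(t=0)Q(t=0) = 19×43 + 19×30 = 817 + 570 = 1387
L = 1164 / 1387 × 100 = 83.9221
Paasche component (current-period weights):
ΣP(t=1)Q(t=1) = 18×42 + 13×32 = 756 + 416 = 1172
ΣP(t=0)Q(t=1) = 19×42 + 19×32 = 798 + 608 = 1406
P = 1172 / 1406 × 100 = 83.3570
Fisher = √(L × P) = √(83.9221 × 83.3570) = 83.6391

83.64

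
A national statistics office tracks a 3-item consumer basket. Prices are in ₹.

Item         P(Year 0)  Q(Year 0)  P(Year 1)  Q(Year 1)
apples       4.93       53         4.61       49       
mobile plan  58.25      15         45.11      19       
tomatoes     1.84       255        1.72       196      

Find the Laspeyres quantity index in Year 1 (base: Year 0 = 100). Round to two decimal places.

Laspeyres quantity index uses base-period prices as weights.
ΣP(Year 0)·Q(Year 1) = 4.93×49 + 58.25×19 + 1.84×196 = 241.57 + 1106.75 + 360.64 = 1708.96
ΣP(Year 0)·Q(Year 0) = 4.93×53 + 58.25×15 + 1.84×255 = 261.29 + 873.75 + 469.2 = 1604.24
Index = 1708.96 / 1604.24 × 100 = 106.5277

106.53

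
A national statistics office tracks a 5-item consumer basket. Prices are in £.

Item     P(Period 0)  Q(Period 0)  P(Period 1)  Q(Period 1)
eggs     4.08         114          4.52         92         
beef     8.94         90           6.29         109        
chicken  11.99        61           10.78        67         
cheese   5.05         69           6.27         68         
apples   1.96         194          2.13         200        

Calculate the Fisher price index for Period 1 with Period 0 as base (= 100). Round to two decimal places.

Laspeyres component (base-period weights):
ΣP(Period 1)Q(Period 0) = 4.52×114 + 6.29×90 + 10.78×61 + 6.27×69 + 2.13×194 = 515.28 + 566.1 + 657.58 + 432.63 + 413.22 = 2584.81
ΣP(Period 0)Q(Period 0) = 4.08×114 + 8.94×90 + 11.99×61 + 5.05×69 + 1.96×194 = 465.12 + 804.6 + 731.39 + 348.45 + 380.24 = 2729.8
L = 2584.81 / 2729.8 × 100 = 94.6886
Paasche component (current-period weights):
ΣP(Period 1)Q(Period 1) = 4.52×92 + 6.29×109 + 10.78×67 + 6.27×68 + 2.13×200 = 415.84 + 685.61 + 722.26 + 426.36 + 426 = 2676.07
ΣP(Period 0)Q(Period 1) = 4.08×92 + 8.94×109 + 11.99×67 + 5.05×68 + 1.96×200 = 375.36 + 974.46 + 803.33 + 343.4 + 392 = 2888.55
P = 2676.07 / 2888.55 × 100 = 92.6441
Fisher = √(L × P) = √(94.6886 × 92.6441) = 93.6608

93.66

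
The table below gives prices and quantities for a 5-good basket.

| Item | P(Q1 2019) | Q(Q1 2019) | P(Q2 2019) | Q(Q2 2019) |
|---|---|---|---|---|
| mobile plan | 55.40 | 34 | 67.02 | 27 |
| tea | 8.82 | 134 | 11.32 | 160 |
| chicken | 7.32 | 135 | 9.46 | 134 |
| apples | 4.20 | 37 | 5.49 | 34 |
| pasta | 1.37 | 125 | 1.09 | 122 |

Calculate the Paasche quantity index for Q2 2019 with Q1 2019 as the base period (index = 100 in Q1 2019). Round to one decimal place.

96.2

Paasche quantity index uses current-period prices as weights.
ΣP(Q2 2019)·Q(Q2 2019) = 67.02×27 + 11.32×160 + 9.46×134 + 5.49×34 + 1.09×122 = 1809.54 + 1811.2 + 1267.64 + 186.66 + 132.98 = 5208.02
ΣP(Q2 2019)·Q(Q1 2019) = 67.02×34 + 11.32×134 + 9.46×135 + 5.49×37 + 1.09×125 = 2278.68 + 1516.88 + 1277.1 + 203.13 + 136.25 = 5412.04
Index = 5208.02 / 5412.04 × 100 = 96.2303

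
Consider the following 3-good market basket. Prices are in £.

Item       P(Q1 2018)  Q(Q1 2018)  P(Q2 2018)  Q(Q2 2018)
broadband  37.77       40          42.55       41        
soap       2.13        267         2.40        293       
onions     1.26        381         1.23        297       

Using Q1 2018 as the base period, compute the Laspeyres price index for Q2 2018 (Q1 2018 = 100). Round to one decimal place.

109.8

Laspeyres price index uses base-period quantities as weights.
ΣP(Q2 2018)·Q(Q1 2018) = 42.55×40 + 2.40×267 + 1.23×381 = 1702 + 640.8 + 468.63 = 2811.43
ΣP(Q1 2018)·Q(Q1 2018) = 37.77×40 + 2.13×267 + 1.26×381 = 1510.8 + 568.71 + 480.06 = 2559.57
Index = 2811.43 / 2559.57 × 100 = 109.8399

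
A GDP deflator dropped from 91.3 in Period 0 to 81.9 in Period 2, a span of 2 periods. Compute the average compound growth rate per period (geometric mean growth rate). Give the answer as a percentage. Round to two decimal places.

-5.29%

Growth factor = (81.9/91.3)^(1/2) = (0.897043)^(1/2) = 0.947123
Growth rate = 0.947123 − 1 = -0.052877 = -5.2877%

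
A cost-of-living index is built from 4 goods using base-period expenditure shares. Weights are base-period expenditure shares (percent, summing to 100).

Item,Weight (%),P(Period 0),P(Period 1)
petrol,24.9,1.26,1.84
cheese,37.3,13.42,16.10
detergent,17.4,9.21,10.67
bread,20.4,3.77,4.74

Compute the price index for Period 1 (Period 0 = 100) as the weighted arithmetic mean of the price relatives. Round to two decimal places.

petrol: 24.9 × (1.84/1.26) = 24.9 × 1.460317 = 36.3619
cheese: 37.3 × (16.10/13.42) = 37.3 × 1.199702 = 44.7489
detergent: 17.4 × (10.67/9.21) = 17.4 × 1.158523 = 20.1583
bread: 20.4 × (4.74/3.77) = 20.4 × 1.257294 = 25.6488
Index = Σ wᵢ·(p₁ᵢ/p₀ᵢ) = 36.3619 + 44.7489 + 20.1583 + 25.6488 = 126.9179

126.92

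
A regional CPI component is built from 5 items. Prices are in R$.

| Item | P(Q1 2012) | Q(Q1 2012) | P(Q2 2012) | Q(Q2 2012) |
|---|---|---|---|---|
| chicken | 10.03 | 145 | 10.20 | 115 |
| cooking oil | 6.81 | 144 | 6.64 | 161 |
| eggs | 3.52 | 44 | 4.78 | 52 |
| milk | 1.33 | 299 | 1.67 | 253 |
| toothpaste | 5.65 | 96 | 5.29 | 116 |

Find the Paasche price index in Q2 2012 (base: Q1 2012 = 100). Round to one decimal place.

Paasche price index uses current-period quantities as weights.
ΣP(Q2 2012)·Q(Q2 2012) = 10.20×115 + 6.64×161 + 4.78×52 + 1.67×253 + 5.29×116 = 1173 + 1069.04 + 248.56 + 422.51 + 613.64 = 3526.75
ΣP(Q1 2012)·Q(Q2 2012) = 10.03×115 + 6.81×161 + 3.52×52 + 1.33×253 + 5.65×116 = 1153.45 + 1096.41 + 183.04 + 336.49 + 655.4 = 3424.79
Index = 3526.75 / 3424.79 × 100 = 102.9771

103.0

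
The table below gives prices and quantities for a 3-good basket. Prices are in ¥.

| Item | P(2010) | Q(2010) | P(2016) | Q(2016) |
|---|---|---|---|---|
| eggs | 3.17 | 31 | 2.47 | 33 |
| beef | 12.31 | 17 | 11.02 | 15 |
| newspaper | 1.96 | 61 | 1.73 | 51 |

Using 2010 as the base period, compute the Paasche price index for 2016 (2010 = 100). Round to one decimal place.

Paasche price index uses current-period quantities as weights.
ΣP(2016)·Q(2016) = 2.47×33 + 11.02×15 + 1.73×51 = 81.51 + 165.3 + 88.23 = 335.04
ΣP(2010)·Q(2016) = 3.17×33 + 12.31×15 + 1.96×51 = 104.61 + 184.65 + 99.96 = 389.22
Index = 335.04 / 389.22 × 100 = 86.0799

86.1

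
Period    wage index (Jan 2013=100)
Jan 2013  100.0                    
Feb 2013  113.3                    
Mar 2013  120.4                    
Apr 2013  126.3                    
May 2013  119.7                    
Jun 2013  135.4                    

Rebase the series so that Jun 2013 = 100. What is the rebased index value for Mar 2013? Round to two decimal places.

88.92

Rebased(Mar 2013) = 120.4 / 135.4 × 100 = 88.9217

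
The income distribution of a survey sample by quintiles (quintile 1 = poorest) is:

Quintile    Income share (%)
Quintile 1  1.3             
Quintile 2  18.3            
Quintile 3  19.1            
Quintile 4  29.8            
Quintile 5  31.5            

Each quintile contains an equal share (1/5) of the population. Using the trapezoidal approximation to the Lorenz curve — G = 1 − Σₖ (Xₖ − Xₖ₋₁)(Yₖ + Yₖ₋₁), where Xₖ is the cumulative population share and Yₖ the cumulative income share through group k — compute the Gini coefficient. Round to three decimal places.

Cumulative income shares Yₖ: 0.0130, 0.1960, 0.3870, 0.6850, 1.0000
Σ (Xₖ−Xₖ₋₁)(Yₖ+Yₖ₋₁) = (1/5)(0.0130+0.0000) + (1/5)(0.1960+0.0130) + (1/5)(0.3870+0.1960) + (1/5)(0.6850+0.3870) + (1/5)(1.0000+0.6850)
  = 0.0026 + 0.0418 + 0.1166 + 0.2144 + 0.3370 = 0.7124
G = 1 − 0.7124 = 0.2876

0.288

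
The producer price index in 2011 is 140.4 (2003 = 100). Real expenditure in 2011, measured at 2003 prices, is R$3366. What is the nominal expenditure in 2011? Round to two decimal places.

Nominal = Real × (Index/100) = 3366 × (140.4/100)
        = 3366 × 1.404 = 4725.8640

4725.86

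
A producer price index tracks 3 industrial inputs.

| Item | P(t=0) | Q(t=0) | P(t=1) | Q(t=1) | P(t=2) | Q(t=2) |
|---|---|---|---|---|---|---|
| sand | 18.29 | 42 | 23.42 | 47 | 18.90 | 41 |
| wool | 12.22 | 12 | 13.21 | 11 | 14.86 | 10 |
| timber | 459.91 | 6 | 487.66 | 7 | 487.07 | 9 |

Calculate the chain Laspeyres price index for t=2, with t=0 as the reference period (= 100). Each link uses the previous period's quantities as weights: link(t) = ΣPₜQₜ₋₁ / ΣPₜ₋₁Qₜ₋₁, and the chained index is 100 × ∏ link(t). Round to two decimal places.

Link t=0→t=1:
ΣP(t=1)Q(t=0) = 23.42×42 + 13.21×12 + 487.66×6 = 983.64 + 158.52 + 2925.96 = 4068.12
ΣP(t=0)Q(t=0) = 18.29×42 + 12.22×12 + 459.91×6 = 768.18 + 146.64 + 2759.46 = 3674.28
link = 4068.12/3674.28 = 1.107188
Link t=1→t=2:
ΣP(t=2)Q(t=1) = 18.90×47 + 14.86×11 + 487.07×7 = 888.3 + 163.46 + 3409.49 = 4461.25
ΣP(t=1)Q(t=1) = 23.42×47 + 13.21×11 + 487.66×7 = 1100.74 + 145.31 + 3413.62 = 4659.67
link = 4461.25/4659.67 = 0.957418
Chained index = 100 × 1.107188 × 0.957418 = 106.0042

106.00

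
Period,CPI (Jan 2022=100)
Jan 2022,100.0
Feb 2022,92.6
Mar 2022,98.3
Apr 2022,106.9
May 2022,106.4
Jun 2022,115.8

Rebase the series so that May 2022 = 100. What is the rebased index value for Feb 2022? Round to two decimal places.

Rebased(Feb 2022) = 92.6 / 106.4 × 100 = 87.0301

87.03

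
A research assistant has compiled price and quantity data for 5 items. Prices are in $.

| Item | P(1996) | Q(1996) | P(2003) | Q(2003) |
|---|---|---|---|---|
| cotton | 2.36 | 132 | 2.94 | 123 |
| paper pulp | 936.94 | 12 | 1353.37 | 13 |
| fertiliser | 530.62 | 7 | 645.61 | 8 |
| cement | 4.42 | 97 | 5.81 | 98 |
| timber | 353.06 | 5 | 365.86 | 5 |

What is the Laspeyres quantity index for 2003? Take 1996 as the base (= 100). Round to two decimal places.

108.31

Laspeyres quantity index uses base-period prices as weights.
ΣP(1996)·Q(2003) = 2.36×123 + 936.94×13 + 530.62×8 + 4.42×98 + 353.06×5 = 290.28 + 12180.22 + 4244.96 + 433.16 + 1765.3 = 18913.92
ΣP(1996)·Q(1996) = 2.36×132 + 936.94×12 + 530.62×7 + 4.42×97 + 353.06×5 = 311.52 + 11243.28 + 3714.34 + 428.74 + 1765.3 = 17463.18
Index = 18913.92 / 17463.18 × 100 = 108.3074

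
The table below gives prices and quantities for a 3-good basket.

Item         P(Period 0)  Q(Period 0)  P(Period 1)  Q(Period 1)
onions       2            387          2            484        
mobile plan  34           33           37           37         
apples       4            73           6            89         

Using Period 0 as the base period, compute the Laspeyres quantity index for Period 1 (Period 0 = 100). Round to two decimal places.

Laspeyres quantity index uses base-period prices as weights.
ΣP(Period 0)·Q(Period 1) = 2×484 + 34×37 + 4×89 = 968 + 1258 + 356 = 2582
ΣP(Period 0)·Q(Period 0) = 2×387 + 34×33 + 4×73 = 774 + 1122 + 292 = 2188
Index = 2582 / 2188 × 100 = 118.0073

118.01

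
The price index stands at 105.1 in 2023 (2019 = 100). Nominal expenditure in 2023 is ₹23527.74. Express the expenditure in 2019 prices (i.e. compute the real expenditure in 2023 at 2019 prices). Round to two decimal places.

Real = Nominal ÷ (Index/100) = 23527.74 ÷ (105.1/100)
     = 23527.74 ÷ 1.051 = 22386.0514

22386.05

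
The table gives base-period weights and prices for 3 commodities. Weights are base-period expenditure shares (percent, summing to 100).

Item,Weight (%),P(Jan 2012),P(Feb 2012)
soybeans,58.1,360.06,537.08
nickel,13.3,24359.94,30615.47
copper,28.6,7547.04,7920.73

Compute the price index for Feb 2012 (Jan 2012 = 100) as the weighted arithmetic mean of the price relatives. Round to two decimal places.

133.40

soybeans: 58.1 × (537.08/360.06) = 58.1 × 1.491640 = 86.6643
nickel: 13.3 × (30615.47/24359.94) = 13.3 × 1.256796 = 16.7154
copper: 28.6 × (7920.73/7547.04) = 28.6 × 1.049515 = 30.0161
Index = Σ wᵢ·(p₁ᵢ/p₀ᵢ) = 86.6643 + 16.7154 + 30.0161 = 133.3958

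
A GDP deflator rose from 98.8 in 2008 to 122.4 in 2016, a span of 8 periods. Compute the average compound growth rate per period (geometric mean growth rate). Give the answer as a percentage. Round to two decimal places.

Growth factor = (122.4/98.8)^(1/8) = (1.238866)^(1/8) = 1.027136
Growth rate = 1.027136 − 1 = 0.027136 = 2.7136%

2.71%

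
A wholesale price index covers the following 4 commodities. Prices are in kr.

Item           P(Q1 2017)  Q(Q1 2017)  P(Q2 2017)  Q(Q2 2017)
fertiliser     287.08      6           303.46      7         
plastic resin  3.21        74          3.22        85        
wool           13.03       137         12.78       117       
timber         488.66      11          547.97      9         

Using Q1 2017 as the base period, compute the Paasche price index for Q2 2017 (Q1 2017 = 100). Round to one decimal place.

107.6

Paasche price index uses current-period quantities as weights.
ΣP(Q2 2017)·Q(Q2 2017) = 303.46×7 + 3.22×85 + 12.78×117 + 547.97×9 = 2124.22 + 273.7 + 1495.26 + 4931.73 = 8824.91
ΣP(Q1 2017)·Q(Q2 2017) = 287.08×7 + 3.21×85 + 13.03×117 + 488.66×9 = 2009.56 + 272.85 + 1524.51 + 4397.94 = 8204.86
Index = 8824.91 / 8204.86 × 100 = 107.5571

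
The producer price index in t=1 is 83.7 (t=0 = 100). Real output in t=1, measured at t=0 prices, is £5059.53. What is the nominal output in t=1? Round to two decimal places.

Nominal = Real × (Index/100) = 5059.53 × (83.7/100)
        = 5059.53 × 0.837 = 4234.8266

4234.83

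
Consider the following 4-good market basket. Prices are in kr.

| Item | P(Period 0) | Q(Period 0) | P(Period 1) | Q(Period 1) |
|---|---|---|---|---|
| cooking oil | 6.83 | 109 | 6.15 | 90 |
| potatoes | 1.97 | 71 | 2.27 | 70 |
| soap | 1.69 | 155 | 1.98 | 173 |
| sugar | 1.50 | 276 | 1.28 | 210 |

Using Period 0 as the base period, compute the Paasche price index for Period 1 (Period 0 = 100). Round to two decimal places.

97.34

Paasche price index uses current-period quantities as weights.
ΣP(Period 1)·Q(Period 1) = 6.15×90 + 2.27×70 + 1.98×173 + 1.28×210 = 553.5 + 158.9 + 342.54 + 268.8 = 1323.74
ΣP(Period 0)·Q(Period 1) = 6.83×90 + 1.97×70 + 1.69×173 + 1.50×210 = 614.7 + 137.9 + 292.37 + 315 = 1359.97
Index = 1323.74 / 1359.97 × 100 = 97.3360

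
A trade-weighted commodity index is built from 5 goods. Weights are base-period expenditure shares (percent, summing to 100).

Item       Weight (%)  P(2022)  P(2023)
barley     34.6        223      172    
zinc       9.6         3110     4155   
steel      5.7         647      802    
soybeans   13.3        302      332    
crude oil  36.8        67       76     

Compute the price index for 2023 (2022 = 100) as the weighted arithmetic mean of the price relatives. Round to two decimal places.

barley: 34.6 × (172/223) = 34.6 × 0.771300 = 26.6870
zinc: 9.6 × (4155/3110) = 9.6 × 1.336013 = 12.8257
steel: 5.7 × (802/647) = 5.7 × 1.239567 = 7.0655
soybeans: 13.3 × (332/302) = 13.3 × 1.099338 = 14.6212
crude oil: 36.8 × (76/67) = 36.8 × 1.134328 = 41.7433
Index = Σ wᵢ·(p₁ᵢ/p₀ᵢ) = 26.6870 + 12.8257 + 7.0655 + 14.6212 + 41.7433 = 102.9427

102.94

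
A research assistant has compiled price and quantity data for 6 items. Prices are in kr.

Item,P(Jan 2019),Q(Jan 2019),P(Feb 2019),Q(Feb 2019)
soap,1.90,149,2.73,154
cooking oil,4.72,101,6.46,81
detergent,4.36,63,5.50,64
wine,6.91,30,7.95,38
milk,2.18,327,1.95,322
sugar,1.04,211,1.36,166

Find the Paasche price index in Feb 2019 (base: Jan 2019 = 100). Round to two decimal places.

Paasche price index uses current-period quantities as weights.
ΣP(Feb 2019)·Q(Feb 2019) = 2.73×154 + 6.46×81 + 5.50×64 + 7.95×38 + 1.95×322 + 1.36×166 = 420.42 + 523.26 + 352 + 302.1 + 627.9 + 225.76 = 2451.44
ΣP(Jan 2019)·Q(Feb 2019) = 1.90×154 + 4.72×81 + 4.36×64 + 6.91×38 + 2.18×322 + 1.04×166 = 292.6 + 382.32 + 279.04 + 262.58 + 701.96 + 172.64 = 2091.14
Index = 2451.44 / 2091.14 × 100 = 117.2298

117.23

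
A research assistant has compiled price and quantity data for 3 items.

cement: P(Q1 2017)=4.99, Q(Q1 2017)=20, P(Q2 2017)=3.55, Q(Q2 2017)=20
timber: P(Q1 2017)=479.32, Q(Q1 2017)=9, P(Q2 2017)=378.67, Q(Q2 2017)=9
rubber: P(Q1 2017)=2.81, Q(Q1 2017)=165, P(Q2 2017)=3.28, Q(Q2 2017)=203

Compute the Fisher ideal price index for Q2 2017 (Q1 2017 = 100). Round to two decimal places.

82.79

Laspeyres component (base-period weights):
ΣP(Q2 2017)Q(Q1 2017) = 3.55×20 + 378.67×9 + 3.28×165 = 71 + 3408.03 + 541.2 = 4020.23
ΣP(Q1 2017)Q(Q1 2017) = 4.99×20 + 479.32×9 + 2.81×165 = 99.8 + 4313.88 + 463.65 = 4877.33
L = 4020.23 / 4877.33 × 100 = 82.4269
Paasche component (current-period weights):
ΣP(Q2 2017)Q(Q2 2017) = 3.55×20 + 378.67×9 + 3.28×203 = 71 + 3408.03 + 665.84 = 4144.87
ΣP(Q1 2017)Q(Q2 2017) = 4.99×20 + 479.32×9 + 2.81×203 = 99.8 + 4313.88 + 570.43 = 4984.11
P = 4144.87 / 4984.11 × 100 = 83.1617
Fisher = √(L × P) = √(82.4269 × 83.1617) = 82.7935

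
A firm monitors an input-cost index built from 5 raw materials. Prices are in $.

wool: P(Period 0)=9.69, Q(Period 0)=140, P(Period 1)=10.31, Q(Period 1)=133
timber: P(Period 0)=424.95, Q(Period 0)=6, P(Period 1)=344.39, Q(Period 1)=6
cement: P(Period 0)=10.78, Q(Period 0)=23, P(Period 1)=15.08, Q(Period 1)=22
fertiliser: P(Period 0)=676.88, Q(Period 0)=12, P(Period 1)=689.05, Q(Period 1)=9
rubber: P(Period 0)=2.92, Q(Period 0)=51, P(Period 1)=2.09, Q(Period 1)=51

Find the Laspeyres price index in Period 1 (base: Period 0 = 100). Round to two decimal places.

98.44

Laspeyres price index uses base-period quantities as weights.
ΣP(Period 1)·Q(Period 0) = 10.31×140 + 344.39×6 + 15.08×23 + 689.05×12 + 2.09×51 = 1443.4 + 2066.34 + 346.84 + 8268.6 + 106.59 = 12231.77
ΣP(Period 0)·Q(Period 0) = 9.69×140 + 424.95×6 + 10.78×23 + 676.88×12 + 2.92×51 = 1356.6 + 2549.7 + 247.94 + 8122.56 + 148.92 = 12425.72
Index = 12231.77 / 12425.72 × 100 = 98.4391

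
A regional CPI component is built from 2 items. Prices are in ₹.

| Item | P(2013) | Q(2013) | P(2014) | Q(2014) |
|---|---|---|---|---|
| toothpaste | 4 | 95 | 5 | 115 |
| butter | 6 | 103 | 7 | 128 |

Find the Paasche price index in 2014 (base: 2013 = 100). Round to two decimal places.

119.79

Paasche price index uses current-period quantities as weights.
ΣP(2014)·Q(2014) = 5×115 + 7×128 = 575 + 896 = 1471
ΣP(2013)·Q(2014) = 4×115 + 6×128 = 460 + 768 = 1228
Index = 1471 / 1228 × 100 = 119.7883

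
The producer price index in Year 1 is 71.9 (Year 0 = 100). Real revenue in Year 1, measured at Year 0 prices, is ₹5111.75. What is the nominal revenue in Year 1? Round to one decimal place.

Nominal = Real × (Index/100) = 5111.75 × (71.9/100)
        = 5111.75 × 0.719 = 3675.3483

3675.3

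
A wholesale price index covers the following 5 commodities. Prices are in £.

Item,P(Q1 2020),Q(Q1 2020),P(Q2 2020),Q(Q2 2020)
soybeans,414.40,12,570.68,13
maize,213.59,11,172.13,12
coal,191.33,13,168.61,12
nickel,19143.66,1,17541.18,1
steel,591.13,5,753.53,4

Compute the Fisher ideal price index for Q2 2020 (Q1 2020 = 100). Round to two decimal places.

101.01

Laspeyres component (base-period weights):
ΣP(Q2 2020)Q(Q1 2020) = 570.68×12 + 172.13×11 + 168.61×13 + 17541.18×1 + 753.53×5 = 6848.16 + 1893.43 + 2191.93 + 17541.18 + 3767.65 = 32242.35
ΣP(Q1 2020)Q(Q1 2020) = 414.40×12 + 213.59×11 + 191.33×13 + 19143.66×1 + 591.13×5 = 4972.8 + 2349.49 + 2487.29 + 19143.66 + 2955.65 = 31908.89
L = 32242.35 / 31908.89 × 100 = 101.0450
Paasche component (current-period weights):
ΣP(Q2 2020)Q(Q2 2020) = 570.68×13 + 172.13×12 + 168.61×12 + 17541.18×1 + 753.53×4 = 7418.84 + 2065.56 + 2023.32 + 17541.18 + 3014.12 = 32063.02
ΣP(Q1 2020)Q(Q2 2020) = 414.40×13 + 213.59×12 + 191.33×12 + 19143.66×1 + 591.13×4 = 5387.2 + 2563.08 + 2295.96 + 19143.66 + 2364.52 = 31754.42
P = 32063.02 / 31754.42 × 100 = 100.9718
Fisher = √(L × P) = √(101.0450 × 100.9718) = 101.0084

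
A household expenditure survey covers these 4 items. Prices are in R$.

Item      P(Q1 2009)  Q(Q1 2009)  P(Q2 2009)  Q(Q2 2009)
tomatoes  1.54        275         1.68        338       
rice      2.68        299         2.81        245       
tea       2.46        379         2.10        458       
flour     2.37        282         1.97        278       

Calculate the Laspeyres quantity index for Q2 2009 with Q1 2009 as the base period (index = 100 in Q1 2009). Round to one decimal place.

Laspeyres quantity index uses base-period prices as weights.
ΣP(Q1 2009)·Q(Q2 2009) = 1.54×338 + 2.68×245 + 2.46×458 + 2.37×278 = 520.52 + 656.6 + 1126.68 + 658.86 = 2962.66
ΣP(Q1 2009)·Q(Q1 2009) = 1.54×275 + 2.68×299 + 2.46×379 + 2.37×282 = 423.5 + 801.32 + 932.34 + 668.34 = 2825.5
Index = 2962.66 / 2825.5 × 100 = 104.8544

104.9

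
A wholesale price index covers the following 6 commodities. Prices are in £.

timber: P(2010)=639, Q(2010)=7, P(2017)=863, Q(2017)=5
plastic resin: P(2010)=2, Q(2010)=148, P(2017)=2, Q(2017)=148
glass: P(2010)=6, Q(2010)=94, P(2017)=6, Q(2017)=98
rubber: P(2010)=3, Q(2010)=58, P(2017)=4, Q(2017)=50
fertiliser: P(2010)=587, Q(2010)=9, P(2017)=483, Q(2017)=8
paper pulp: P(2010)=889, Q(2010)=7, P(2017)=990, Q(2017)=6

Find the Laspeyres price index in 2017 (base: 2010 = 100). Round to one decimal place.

108.2

Laspeyres price index uses base-period quantities as weights.
ΣP(2017)·Q(2010) = 863×7 + 2×148 + 6×94 + 4×58 + 483×9 + 990×7 = 6041 + 296 + 564 + 232 + 4347 + 6930 = 18410
ΣP(2010)·Q(2010) = 639×7 + 2×148 + 6×94 + 3×58 + 587×9 + 889×7 = 4473 + 296 + 564 + 174 + 5283 + 6223 = 17013
Index = 18410 / 17013 × 100 = 108.2114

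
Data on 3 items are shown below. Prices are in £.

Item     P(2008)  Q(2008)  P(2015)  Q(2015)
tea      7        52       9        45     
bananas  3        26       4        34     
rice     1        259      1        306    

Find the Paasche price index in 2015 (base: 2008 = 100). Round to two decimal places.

Paasche price index uses current-period quantities as weights.
ΣP(2015)·Q(2015) = 9×45 + 4×34 + 1×306 = 405 + 136 + 306 = 847
ΣP(2008)·Q(2015) = 7×45 + 3×34 + 1×306 = 315 + 102 + 306 = 723
Index = 847 / 723 × 100 = 117.1508

117.15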